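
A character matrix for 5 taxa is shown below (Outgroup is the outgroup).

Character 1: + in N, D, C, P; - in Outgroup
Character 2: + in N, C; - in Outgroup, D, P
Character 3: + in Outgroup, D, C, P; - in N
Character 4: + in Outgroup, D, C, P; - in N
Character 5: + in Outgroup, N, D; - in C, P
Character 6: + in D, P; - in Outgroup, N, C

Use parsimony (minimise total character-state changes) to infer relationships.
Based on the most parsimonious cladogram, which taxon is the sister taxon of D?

P

Character polarity is set by the outgroup: the derived state is whichever differs from the outgroup's state, so for Character 3, Character 4, Character 5 the derived state is '-', and for the remaining characters it is '+'.
All ingroup taxa share the derived state '+' for Character 1; it defines the ingroup but does not resolve relationships within it.
Character 2 (derived state '+') is shared by C and N — a synapomorphy uniting that clade.
Character 3: derived state '-' in N only — an autapomorphy, so it tells us nothing about relationships among taxa.
Character 4: derived state '-' in N only — an autapomorphy, so it tells us nothing about relationships among taxa.
Character 5 (state '-') occurs in C and P but conflicts with the nesting implied by the other characters — most parsimoniously interpreted as homoplasy.
Character 6: derived state '+' in D and P only — synapomorphy for {D, P}.
Most parsimonious ingroup topology: ((N,C),(D,P)).
D and P form a cherry on this tree, so they are sister taxa.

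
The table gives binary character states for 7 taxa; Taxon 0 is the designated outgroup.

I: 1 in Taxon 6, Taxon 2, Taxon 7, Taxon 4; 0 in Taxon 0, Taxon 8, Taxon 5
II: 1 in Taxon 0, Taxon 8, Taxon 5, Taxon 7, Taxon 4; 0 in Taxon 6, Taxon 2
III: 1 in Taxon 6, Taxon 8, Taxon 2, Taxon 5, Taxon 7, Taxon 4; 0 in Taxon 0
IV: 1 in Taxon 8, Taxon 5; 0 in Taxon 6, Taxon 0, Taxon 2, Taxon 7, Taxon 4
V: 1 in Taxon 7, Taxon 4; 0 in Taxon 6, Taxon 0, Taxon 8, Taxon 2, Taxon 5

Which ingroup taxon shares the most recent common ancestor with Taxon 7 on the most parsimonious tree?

Character polarity is set by the outgroup: the derived state is whichever differs from the outgroup's state, so for II the derived state is '0', and for the remaining characters it is '1'.
Only Taxon 2, Taxon 4, Taxon 6, and Taxon 7 show the derived state '1' for I, supporting them as a clade.
Only Taxon 2 and Taxon 6 show the derived state '0' for II, supporting them as a clade.
All ingroup taxa share the derived state '1' for III; it defines the ingroup but does not resolve relationships within it.
IV: derived state '1' in Taxon 5 and Taxon 8 only — synapomorphy for {Taxon 5, Taxon 8}.
V (derived state '1') is shared by Taxon 4 and Taxon 7 — a synapomorphy uniting that clade.
Most parsimonious ingroup topology: ((Taxon 8,Taxon 5),((Taxon 2,Taxon 6),(Taxon 7,Taxon 4))).
Taxon 7 and Taxon 4 form a cherry on this tree, so they are sister taxa.

Taxon 4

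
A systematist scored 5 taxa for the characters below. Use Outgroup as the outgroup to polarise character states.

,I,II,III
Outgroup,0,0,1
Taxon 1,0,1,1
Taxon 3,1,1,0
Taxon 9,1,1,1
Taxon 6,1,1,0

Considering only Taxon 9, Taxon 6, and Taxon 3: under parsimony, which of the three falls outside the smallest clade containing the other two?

Character polarity is set by the outgroup: the derived state is whichever differs from the outgroup's state, so for III the derived state is '0', and for the remaining characters it is '1'.
Only Taxon 3, Taxon 6, and Taxon 9 show the derived state '1' for I, supporting them as a clade.
II (derived state '1') is shared by all ingroup taxa — unites the whole ingroup.
III (derived state '0') is shared by Taxon 3 and Taxon 6 — a synapomorphy uniting that clade.
Most parsimonious ingroup topology: (Taxon 1,((Taxon 3,Taxon 6),Taxon 9)).
Taxon 6 and Taxon 3 share a more recent common ancestor with each other than either does with Taxon 9, so Taxon 9 is the least closely related of the three.

Taxon 9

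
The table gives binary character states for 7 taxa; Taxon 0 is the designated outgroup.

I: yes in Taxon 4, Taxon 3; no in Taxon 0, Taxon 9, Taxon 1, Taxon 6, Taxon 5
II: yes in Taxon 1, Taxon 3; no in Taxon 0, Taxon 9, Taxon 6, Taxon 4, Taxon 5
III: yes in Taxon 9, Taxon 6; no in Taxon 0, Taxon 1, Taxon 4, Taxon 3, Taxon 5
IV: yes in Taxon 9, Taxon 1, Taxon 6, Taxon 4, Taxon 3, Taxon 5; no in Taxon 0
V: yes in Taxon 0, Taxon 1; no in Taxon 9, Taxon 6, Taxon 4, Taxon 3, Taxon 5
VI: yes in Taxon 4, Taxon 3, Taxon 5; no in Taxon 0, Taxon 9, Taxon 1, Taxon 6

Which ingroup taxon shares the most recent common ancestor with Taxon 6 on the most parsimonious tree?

Character polarity is set by the outgroup: the derived state is whichever differs from the outgroup's state, so for V the derived state is 'no', and for the remaining characters it is 'yes'.
I: derived state 'yes' in Taxon 3 and Taxon 4 only — synapomorphy for {Taxon 3, Taxon 4}.
II groups Taxon 1 and Taxon 3, which is incompatible with the clades supported by the remaining characters; treating it as convergent (homoplasy) costs fewer steps than any alternative tree.
Only Taxon 6 and Taxon 9 show the derived state 'yes' for III, supporting them as a clade.
IV (derived state 'yes') is shared by all ingroup taxa — unites the whole ingroup.
Only Taxon 3, Taxon 4, Taxon 5, Taxon 6, and Taxon 9 show the derived state 'no' for V, supporting them as a clade.
VI: derived state 'yes' in Taxon 3, Taxon 4, and Taxon 5 only — synapomorphy for {Taxon 3, Taxon 4, Taxon 5}.
Most parsimonious ingroup topology: (((Taxon 9,Taxon 6),((Taxon 4,Taxon 3),Taxon 5)),Taxon 1).
Taxon 6 and Taxon 9 form a cherry on this tree, so they are sister taxa.

Taxon 9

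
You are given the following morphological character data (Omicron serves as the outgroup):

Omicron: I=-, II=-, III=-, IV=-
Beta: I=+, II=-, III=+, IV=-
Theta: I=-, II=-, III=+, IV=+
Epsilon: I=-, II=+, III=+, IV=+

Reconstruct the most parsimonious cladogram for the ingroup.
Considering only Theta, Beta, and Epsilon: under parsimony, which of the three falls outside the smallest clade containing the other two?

Beta

The outgroup has state '-' for every character, so '+' is the derived state throughout.
I: derived state '+' in Beta only — an autapomorphy, so it tells us nothing about relationships among taxa.
II: derived state '+' in Epsilon only — an autapomorphy, so it tells us nothing about relationships among taxa.
III (derived state '+') is shared by all ingroup taxa — unites the whole ingroup.
Only Epsilon and Theta show the derived state '+' for IV, supporting them as a clade.
Most parsimonious ingroup topology: (Beta,(Theta,Epsilon)).
Epsilon and Theta share a more recent common ancestor with each other than either does with Beta, so Beta is the least closely related of the three.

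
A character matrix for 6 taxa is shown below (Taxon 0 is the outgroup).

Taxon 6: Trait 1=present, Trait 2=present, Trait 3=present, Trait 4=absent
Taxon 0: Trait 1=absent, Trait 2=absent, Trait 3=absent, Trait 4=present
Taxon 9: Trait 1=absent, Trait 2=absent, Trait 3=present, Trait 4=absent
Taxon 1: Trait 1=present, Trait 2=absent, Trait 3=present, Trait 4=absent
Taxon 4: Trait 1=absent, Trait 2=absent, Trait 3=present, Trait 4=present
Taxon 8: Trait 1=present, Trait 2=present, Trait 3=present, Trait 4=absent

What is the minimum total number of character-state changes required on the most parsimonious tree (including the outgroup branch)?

4

Character polarity is set by the outgroup: the derived state is whichever differs from the outgroup's state, so for Trait 4 the derived state is 'absent', and for the remaining characters it is 'present'.
Trait 1 (derived state 'present') is shared by Taxon 1, Taxon 6, and Taxon 8 — a synapomorphy uniting that clade.
Trait 2 (derived state 'present') is shared by Taxon 6 and Taxon 8 — a synapomorphy uniting that clade.
All ingroup taxa share the derived state 'present' for Trait 3; it defines the ingroup but does not resolve relationships within it.
Trait 4: derived state 'absent' in Taxon 1, Taxon 6, Taxon 8, and Taxon 9 only — synapomorphy for {Taxon 1, Taxon 6, Taxon 8, Taxon 9}.
Most parsimonious ingroup topology: ((Taxon 9,(Taxon 1,(Taxon 6,Taxon 8))),Taxon 4).
Changes per character on this tree: Trait 1: 1; Trait 2: 1; Trait 3: 1; Trait 4: 1.
Total = 4.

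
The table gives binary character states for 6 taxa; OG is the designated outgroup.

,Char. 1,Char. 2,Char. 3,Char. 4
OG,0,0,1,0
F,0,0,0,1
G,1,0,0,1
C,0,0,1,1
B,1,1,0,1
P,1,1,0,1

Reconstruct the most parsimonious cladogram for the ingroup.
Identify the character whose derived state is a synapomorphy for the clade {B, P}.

Character polarity is set by the outgroup: the derived state is whichever differs from the outgroup's state, so for Char. 3 the derived state is '0', and for the remaining characters it is '1'.
Char. 1 (derived state '1') is shared by B, G, and P — a synapomorphy uniting that clade.
Only B and P show the derived state '1' for Char. 2, supporting them as a clade.
Char. 3: derived state '0' in B, F, G, and P only — synapomorphy for {B, F, G, P}.
All ingroup taxa share the derived state '1' for Char. 4; it defines the ingroup but does not resolve relationships within it.
Most parsimonious ingroup topology: ((F,(G,(B,P))),C).
The clade {B, P} is supported by Char. 2: its derived state '1' occurs in exactly those taxa and in no other taxon (including the outgroup).

Char. 2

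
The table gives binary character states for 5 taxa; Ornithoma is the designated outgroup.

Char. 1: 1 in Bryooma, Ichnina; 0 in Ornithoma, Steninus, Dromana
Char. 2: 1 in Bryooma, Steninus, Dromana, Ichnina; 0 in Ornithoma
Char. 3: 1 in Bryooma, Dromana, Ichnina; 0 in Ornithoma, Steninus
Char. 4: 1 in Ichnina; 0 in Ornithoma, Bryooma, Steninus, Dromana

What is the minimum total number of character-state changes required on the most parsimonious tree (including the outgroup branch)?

The outgroup has state '0' for every character, so '1' is the derived state throughout.
Char. 1 (derived state '1') is shared by Bryooma and Ichnina — a synapomorphy uniting that clade.
Char. 2 (derived state '1') is shared by all ingroup taxa — unites the whole ingroup.
Char. 3 (derived state '1') is shared by Bryooma, Dromana, and Ichnina — a synapomorphy uniting that clade.
Char. 4 (derived state '1') is unique to Ichnina (autapomorphy; uninformative for grouping).
Most parsimonious ingroup topology: (((Bryooma,Ichnina),Dromana),Steninus).
Changes per character on this tree: Char. 1: 1; Char. 2: 1; Char. 3: 1; Char. 4: 1.
Total = 4.

4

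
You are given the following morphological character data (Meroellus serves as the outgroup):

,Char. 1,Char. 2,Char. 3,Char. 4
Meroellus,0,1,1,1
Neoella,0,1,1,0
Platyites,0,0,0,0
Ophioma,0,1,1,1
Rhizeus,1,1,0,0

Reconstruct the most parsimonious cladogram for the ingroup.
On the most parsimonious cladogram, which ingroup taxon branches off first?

Ophioma

Character polarity is set by the outgroup: the derived state is whichever differs from the outgroup's state, so for Char. 2, Char. 3, Char. 4 the derived state is '0', and for the remaining characters it is '1'.
Char. 1: derived state '1' in Rhizeus only — an autapomorphy, so it tells us nothing about relationships among taxa.
Char. 2: derived state '0' in Platyites only — an autapomorphy, so it tells us nothing about relationships among taxa.
Char. 3: derived state '0' in Platyites and Rhizeus only — synapomorphy for {Platyites, Rhizeus}.
Only Neoella, Platyites, and Rhizeus show the derived state '0' for Char. 4, supporting them as a clade.
Most parsimonious ingroup topology: ((Neoella,(Platyites,Rhizeus)),Ophioma).
Ophioma is sister to the clade containing all other ingroup taxa, so it is the earliest-diverging (most basal) ingroup lineage.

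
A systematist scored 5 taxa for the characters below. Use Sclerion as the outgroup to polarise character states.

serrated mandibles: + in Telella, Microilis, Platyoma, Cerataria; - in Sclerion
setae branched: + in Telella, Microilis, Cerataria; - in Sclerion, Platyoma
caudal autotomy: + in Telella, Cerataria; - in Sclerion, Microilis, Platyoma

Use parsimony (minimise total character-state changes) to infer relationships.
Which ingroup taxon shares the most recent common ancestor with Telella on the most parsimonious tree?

The outgroup has state '-' for every character, so '+' is the derived state throughout.
All ingroup taxa share the derived state '+' for serrated mandibles; it defines the ingroup but does not resolve relationships within it.
Only Cerataria, Microilis, and Telella show the derived state '+' for setae branched, supporting them as a clade.
Only Cerataria and Telella show the derived state '+' for caudal autotomy, supporting them as a clade.
Most parsimonious ingroup topology: (((Telella,Cerataria),Microilis),Platyoma).
Telella and Cerataria form a cherry on this tree, so they are sister taxa.

Cerataria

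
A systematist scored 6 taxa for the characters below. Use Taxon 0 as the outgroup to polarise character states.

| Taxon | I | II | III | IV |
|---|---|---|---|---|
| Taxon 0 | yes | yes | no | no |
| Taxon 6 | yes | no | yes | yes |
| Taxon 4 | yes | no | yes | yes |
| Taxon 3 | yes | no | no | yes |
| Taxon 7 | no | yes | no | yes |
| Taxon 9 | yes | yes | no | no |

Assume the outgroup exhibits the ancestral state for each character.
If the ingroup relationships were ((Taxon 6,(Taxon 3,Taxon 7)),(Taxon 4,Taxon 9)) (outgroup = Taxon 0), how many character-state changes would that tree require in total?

8

Map each character onto ((Taxon 6,(Taxon 3,Taxon 7)),(Taxon 4,Taxon 9)) (rooted by Taxon 0) and count the minimum state changes it requires (Fitch parsimony):
I: 1; II: 3; III: 2; IV: 2.
Total tree length = 8.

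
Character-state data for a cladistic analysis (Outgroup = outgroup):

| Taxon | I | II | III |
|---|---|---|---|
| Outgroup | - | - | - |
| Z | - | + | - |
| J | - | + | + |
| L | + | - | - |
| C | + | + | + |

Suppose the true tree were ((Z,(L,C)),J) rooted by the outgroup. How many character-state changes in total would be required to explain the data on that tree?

5

Map each character onto ((Z,(L,C)),J) (rooted by Outgroup) and count the minimum state changes it requires (Fitch parsimony):
I: 1; II: 2; III: 2.
Total tree length = 5.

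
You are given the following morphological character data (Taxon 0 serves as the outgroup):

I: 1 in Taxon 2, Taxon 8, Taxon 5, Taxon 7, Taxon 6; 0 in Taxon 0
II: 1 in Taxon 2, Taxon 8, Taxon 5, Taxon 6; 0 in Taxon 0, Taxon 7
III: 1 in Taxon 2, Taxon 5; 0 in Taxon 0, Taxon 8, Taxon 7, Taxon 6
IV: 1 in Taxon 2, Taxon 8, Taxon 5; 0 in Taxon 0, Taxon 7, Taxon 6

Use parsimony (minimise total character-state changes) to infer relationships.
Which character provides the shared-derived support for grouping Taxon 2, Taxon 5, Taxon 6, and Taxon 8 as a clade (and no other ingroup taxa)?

II

The outgroup has state '0' for every character, so '1' is the derived state throughout.
All ingroup taxa share the derived state '1' for I; it defines the ingroup but does not resolve relationships within it.
II: derived state '1' in Taxon 2, Taxon 5, Taxon 6, and Taxon 8 only — synapomorphy for {Taxon 2, Taxon 5, Taxon 6, Taxon 8}.
Only Taxon 2 and Taxon 5 show the derived state '1' for III, supporting them as a clade.
Only Taxon 2, Taxon 5, and Taxon 8 show the derived state '1' for IV, supporting them as a clade.
Most parsimonious ingroup topology: ((((Taxon 2,Taxon 5),Taxon 8),Taxon 6),Taxon 7).
The clade {Taxon 2, Taxon 5, Taxon 6, Taxon 8} is supported by II: its derived state '1' occurs in exactly those taxa and in no other taxon (including the outgroup).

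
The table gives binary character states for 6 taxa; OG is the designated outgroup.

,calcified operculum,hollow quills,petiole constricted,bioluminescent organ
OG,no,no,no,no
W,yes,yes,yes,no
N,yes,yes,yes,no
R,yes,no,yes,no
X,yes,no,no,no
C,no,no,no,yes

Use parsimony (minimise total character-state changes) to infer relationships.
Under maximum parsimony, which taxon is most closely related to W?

N

The outgroup has state 'no' for every character, so 'yes' is the derived state throughout.
Only N, R, W, and X show the derived state 'yes' for calcified operculum, supporting them as a clade.
hollow quills (derived state 'yes') is shared by N and W — a synapomorphy uniting that clade.
petiole constricted: derived state 'yes' in N, R, and W only — synapomorphy for {N, R, W}.
bioluminescent organ (derived state 'yes') is unique to C (autapomorphy; uninformative for grouping).
Most parsimonious ingroup topology: ((((W,N),R),X),C).
W and N form a cherry on this tree, so they are sister taxa.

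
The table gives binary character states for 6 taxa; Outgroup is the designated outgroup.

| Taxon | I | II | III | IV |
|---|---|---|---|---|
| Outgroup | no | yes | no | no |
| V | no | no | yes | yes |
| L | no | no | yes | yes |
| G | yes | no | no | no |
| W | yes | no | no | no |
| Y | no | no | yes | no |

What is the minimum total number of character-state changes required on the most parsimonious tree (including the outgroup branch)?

Character polarity is set by the outgroup: the derived state is whichever differs from the outgroup's state, so for II the derived state is 'no', and for the remaining characters it is 'yes'.
I (derived state 'yes') is shared by G and W — a synapomorphy uniting that clade.
II (derived state 'no') is shared by all ingroup taxa — unites the whole ingroup.
III: derived state 'yes' in L, V, and Y only — synapomorphy for {L, V, Y}.
IV (derived state 'yes') is shared by L and V — a synapomorphy uniting that clade.
Most parsimonious ingroup topology: (((V,L),Y),(G,W)).
Changes per character on this tree: I: 1; II: 1; III: 1; IV: 1.
Total = 4.

4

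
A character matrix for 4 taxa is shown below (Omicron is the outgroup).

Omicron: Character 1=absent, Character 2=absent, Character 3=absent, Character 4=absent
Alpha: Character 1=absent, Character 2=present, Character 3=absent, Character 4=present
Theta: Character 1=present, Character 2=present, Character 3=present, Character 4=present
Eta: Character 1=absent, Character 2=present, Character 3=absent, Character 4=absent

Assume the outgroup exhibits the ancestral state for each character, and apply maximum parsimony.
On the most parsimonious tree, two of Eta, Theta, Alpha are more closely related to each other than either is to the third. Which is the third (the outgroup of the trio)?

The outgroup has state 'absent' for every character, so 'present' is the derived state throughout.
Character 1: derived state 'present' in Theta only — an autapomorphy, so it tells us nothing about relationships among taxa.
All ingroup taxa share the derived state 'present' for Character 2; it defines the ingroup but does not resolve relationships within it.
Character 3: derived state 'present' in Theta only — an autapomorphy, so it tells us nothing about relationships among taxa.
Character 4: derived state 'present' in Alpha and Theta only — synapomorphy for {Alpha, Theta}.
Most parsimonious ingroup topology: ((Alpha,Theta),Eta).
Alpha and Theta share a more recent common ancestor with each other than either does with Eta, so Eta is the least closely related of the three.

Eta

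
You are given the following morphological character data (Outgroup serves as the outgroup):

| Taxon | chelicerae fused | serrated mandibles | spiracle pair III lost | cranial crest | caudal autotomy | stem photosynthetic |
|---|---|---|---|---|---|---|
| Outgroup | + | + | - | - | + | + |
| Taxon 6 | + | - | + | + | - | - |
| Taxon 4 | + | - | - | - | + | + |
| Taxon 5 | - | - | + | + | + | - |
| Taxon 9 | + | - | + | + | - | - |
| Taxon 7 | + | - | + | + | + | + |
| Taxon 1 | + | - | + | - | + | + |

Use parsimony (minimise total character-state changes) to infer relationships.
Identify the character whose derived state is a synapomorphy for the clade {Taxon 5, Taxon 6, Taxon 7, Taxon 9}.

cranial crest

Character polarity is set by the outgroup: the derived state is whichever differs from the outgroup's state, so for chelicerae fused, serrated mandibles, caudal autotomy, stem photosynthetic the derived state is '-', and for the remaining characters it is '+'.
chelicerae fused (derived state '-') is unique to Taxon 5 (autapomorphy; uninformative for grouping).
All ingroup taxa share the derived state '-' for serrated mandibles; it defines the ingroup but does not resolve relationships within it.
spiracle pair III lost (derived state '+') is shared by Taxon 1, Taxon 5, Taxon 6, Taxon 7, and Taxon 9 — a synapomorphy uniting that clade.
cranial crest: derived state '+' in Taxon 5, Taxon 6, Taxon 7, and Taxon 9 only — synapomorphy for {Taxon 5, Taxon 6, Taxon 7, Taxon 9}.
caudal autotomy (derived state '-') is shared by Taxon 6 and Taxon 9 — a synapomorphy uniting that clade.
stem photosynthetic: derived state '-' in Taxon 5, Taxon 6, and Taxon 9 only — synapomorphy for {Taxon 5, Taxon 6, Taxon 9}.
Most parsimonious ingroup topology: (((((Taxon 6,Taxon 9),Taxon 5),Taxon 7),Taxon 1),Taxon 4).
The clade {Taxon 5, Taxon 6, Taxon 7, Taxon 9} is supported by cranial crest: its derived state '+' occurs in exactly those taxa and in no other taxon (including the outgroup).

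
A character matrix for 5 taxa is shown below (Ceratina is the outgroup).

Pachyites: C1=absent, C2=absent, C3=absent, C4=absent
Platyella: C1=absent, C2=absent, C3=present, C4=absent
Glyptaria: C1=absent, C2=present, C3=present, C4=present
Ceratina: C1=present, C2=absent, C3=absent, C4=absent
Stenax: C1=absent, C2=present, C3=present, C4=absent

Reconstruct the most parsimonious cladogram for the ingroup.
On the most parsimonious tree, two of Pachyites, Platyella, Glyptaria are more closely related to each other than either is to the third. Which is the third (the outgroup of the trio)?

Character polarity is set by the outgroup: the derived state is whichever differs from the outgroup's state, so for C1 the derived state is 'absent', and for the remaining characters it is 'present'.
C1 (derived state 'absent') is shared by all ingroup taxa — unites the whole ingroup.
Only Glyptaria and Stenax show the derived state 'present' for C2, supporting them as a clade.
Only Glyptaria, Platyella, and Stenax show the derived state 'present' for C3, supporting them as a clade.
C4 (derived state 'present') is unique to Glyptaria (autapomorphy; uninformative for grouping).
Most parsimonious ingroup topology: ((Platyella,(Glyptaria,Stenax)),Pachyites).
Glyptaria and Platyella share a more recent common ancestor with each other than either does with Pachyites, so Pachyites is the least closely related of the three.

Pachyites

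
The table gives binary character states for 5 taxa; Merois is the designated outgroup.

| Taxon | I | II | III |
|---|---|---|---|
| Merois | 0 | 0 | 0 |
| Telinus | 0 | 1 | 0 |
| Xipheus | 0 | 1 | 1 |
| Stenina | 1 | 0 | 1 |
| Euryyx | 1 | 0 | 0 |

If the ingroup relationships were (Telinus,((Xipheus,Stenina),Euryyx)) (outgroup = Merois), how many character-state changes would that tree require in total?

5

Map each character onto (Telinus,((Xipheus,Stenina),Euryyx)) (rooted by Merois) and count the minimum state changes it requires (Fitch parsimony):
I: 2; II: 2; III: 1.
Total tree length = 5.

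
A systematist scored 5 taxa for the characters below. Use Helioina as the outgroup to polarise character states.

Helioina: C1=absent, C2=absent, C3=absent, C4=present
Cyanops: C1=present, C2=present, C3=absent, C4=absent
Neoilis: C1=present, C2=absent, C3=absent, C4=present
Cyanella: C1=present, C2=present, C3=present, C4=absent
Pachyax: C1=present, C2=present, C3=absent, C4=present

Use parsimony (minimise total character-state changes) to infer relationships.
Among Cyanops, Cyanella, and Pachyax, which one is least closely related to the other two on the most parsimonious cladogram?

Character polarity is set by the outgroup: the derived state is whichever differs from the outgroup's state, so for C4 the derived state is 'absent', and for the remaining characters it is 'present'.
C1 (derived state 'present') is shared by all ingroup taxa — unites the whole ingroup.
C2: derived state 'present' in Cyanella, Cyanops, and Pachyax only — synapomorphy for {Cyanella, Cyanops, Pachyax}.
C3 (derived state 'present') is unique to Cyanella (autapomorphy; uninformative for grouping).
C4: derived state 'absent' in Cyanella and Cyanops only — synapomorphy for {Cyanella, Cyanops}.
Most parsimonious ingroup topology: (((Cyanops,Cyanella),Pachyax),Neoilis).
Cyanops and Cyanella share a more recent common ancestor with each other than either does with Pachyax, so Pachyax is the least closely related of the three.

Pachyax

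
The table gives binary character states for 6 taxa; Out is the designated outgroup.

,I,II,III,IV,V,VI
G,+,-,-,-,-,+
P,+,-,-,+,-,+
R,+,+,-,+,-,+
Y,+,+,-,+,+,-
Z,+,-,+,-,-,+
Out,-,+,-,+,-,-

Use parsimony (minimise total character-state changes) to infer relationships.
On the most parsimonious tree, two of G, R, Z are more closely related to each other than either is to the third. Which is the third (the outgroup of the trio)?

Character polarity is set by the outgroup: the derived state is whichever differs from the outgroup's state, so for II, IV the derived state is '-', and for the remaining characters it is '+'.
All ingroup taxa share the derived state '+' for I; it defines the ingroup but does not resolve relationships within it.
Only G, P, and Z show the derived state '-' for II, supporting them as a clade.
III: derived state '+' in Z only — an autapomorphy, so it tells us nothing about relationships among taxa.
IV (derived state '-') is shared by G and Z — a synapomorphy uniting that clade.
V: derived state '+' in Y only — an autapomorphy, so it tells us nothing about relationships among taxa.
VI (derived state '+') is shared by G, P, R, and Z — a synapomorphy uniting that clade.
Most parsimonious ingroup topology: (Y,(((G,Z),P),R)).
Z and G share a more recent common ancestor with each other than either does with R, so R is the least closely related of the three.

R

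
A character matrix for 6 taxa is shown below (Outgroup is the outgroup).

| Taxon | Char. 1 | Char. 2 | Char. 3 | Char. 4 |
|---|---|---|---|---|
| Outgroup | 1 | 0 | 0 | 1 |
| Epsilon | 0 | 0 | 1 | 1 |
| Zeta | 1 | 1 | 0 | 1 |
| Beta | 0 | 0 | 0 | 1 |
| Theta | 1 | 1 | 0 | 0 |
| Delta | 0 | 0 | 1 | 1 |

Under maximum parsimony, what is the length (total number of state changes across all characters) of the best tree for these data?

Character polarity is set by the outgroup: the derived state is whichever differs from the outgroup's state, so for Char. 1, Char. 4 the derived state is '0', and for the remaining characters it is '1'.
Only Beta, Delta, and Epsilon show the derived state '0' for Char. 1, supporting them as a clade.
Char. 2 (derived state '1') is shared by Theta and Zeta — a synapomorphy uniting that clade.
Only Delta and Epsilon show the derived state '1' for Char. 3, supporting them as a clade.
Char. 4 (derived state '0') is unique to Theta (autapomorphy; uninformative for grouping).
Most parsimonious ingroup topology: (((Epsilon,Delta),Beta),(Zeta,Theta)).
Changes per character on this tree: Char. 1: 1; Char. 2: 1; Char. 3: 1; Char. 4: 1.
Total = 4.

4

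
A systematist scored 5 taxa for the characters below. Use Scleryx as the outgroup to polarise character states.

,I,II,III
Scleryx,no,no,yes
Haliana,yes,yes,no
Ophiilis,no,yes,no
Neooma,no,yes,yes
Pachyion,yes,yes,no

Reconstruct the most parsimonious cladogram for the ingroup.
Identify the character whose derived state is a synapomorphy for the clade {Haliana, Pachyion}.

I

Character polarity is set by the outgroup: the derived state is whichever differs from the outgroup's state, so for III the derived state is 'no', and for the remaining characters it is 'yes'.
I: derived state 'yes' in Haliana and Pachyion only — synapomorphy for {Haliana, Pachyion}.
All ingroup taxa share the derived state 'yes' for II; it defines the ingroup but does not resolve relationships within it.
III: derived state 'no' in Haliana, Ophiilis, and Pachyion only — synapomorphy for {Haliana, Ophiilis, Pachyion}.
Most parsimonious ingroup topology: (((Haliana,Pachyion),Ophiilis),Neooma).
The clade {Haliana, Pachyion} is supported by I: its derived state 'yes' occurs in exactly those taxa and in no other taxon (including the outgroup).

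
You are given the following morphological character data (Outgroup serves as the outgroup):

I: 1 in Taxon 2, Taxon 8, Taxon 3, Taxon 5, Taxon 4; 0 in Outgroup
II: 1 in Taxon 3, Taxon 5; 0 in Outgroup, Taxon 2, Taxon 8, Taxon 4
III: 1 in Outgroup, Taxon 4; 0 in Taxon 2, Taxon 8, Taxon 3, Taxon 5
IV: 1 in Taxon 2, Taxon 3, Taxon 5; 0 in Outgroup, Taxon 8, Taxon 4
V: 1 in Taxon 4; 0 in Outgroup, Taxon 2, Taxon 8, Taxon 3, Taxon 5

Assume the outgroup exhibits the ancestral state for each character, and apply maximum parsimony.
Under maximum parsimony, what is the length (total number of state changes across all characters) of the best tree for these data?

5

Character polarity is set by the outgroup: the derived state is whichever differs from the outgroup's state, so for III the derived state is '0', and for the remaining characters it is '1'.
All ingroup taxa share the derived state '1' for I; it defines the ingroup but does not resolve relationships within it.
II (derived state '1') is shared by Taxon 3 and Taxon 5 — a synapomorphy uniting that clade.
Only Taxon 2, Taxon 3, Taxon 5, and Taxon 8 show the derived state '0' for III, supporting them as a clade.
IV (derived state '1') is shared by Taxon 2, Taxon 3, and Taxon 5 — a synapomorphy uniting that clade.
V: derived state '1' in Taxon 4 only — an autapomorphy, so it tells us nothing about relationships among taxa.
Most parsimonious ingroup topology: (((Taxon 2,(Taxon 3,Taxon 5)),Taxon 8),Taxon 4).
Changes per character on this tree: I: 1; II: 1; III: 1; IV: 1; V: 1.
Total = 5.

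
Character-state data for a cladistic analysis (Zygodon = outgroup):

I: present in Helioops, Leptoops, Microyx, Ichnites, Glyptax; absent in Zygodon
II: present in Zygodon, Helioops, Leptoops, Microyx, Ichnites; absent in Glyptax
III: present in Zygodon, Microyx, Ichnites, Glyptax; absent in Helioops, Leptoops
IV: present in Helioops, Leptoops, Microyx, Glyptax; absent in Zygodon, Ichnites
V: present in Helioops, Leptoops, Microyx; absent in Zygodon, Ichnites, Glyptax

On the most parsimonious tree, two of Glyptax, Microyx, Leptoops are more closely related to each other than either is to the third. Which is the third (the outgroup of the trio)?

Character polarity is set by the outgroup: the derived state is whichever differs from the outgroup's state, so for II, III the derived state is 'absent', and for the remaining characters it is 'present'.
All ingroup taxa share the derived state 'present' for I; it defines the ingroup but does not resolve relationships within it.
II: derived state 'absent' in Glyptax only — an autapomorphy, so it tells us nothing about relationships among taxa.
III: derived state 'absent' in Helioops and Leptoops only — synapomorphy for {Helioops, Leptoops}.
IV (derived state 'present') is shared by Glyptax, Helioops, Leptoops, and Microyx — a synapomorphy uniting that clade.
V: derived state 'present' in Helioops, Leptoops, and Microyx only — synapomorphy for {Helioops, Leptoops, Microyx}.
Most parsimonious ingroup topology: ((((Helioops,Leptoops),Microyx),Glyptax),Ichnites).
Microyx and Leptoops share a more recent common ancestor with each other than either does with Glyptax, so Glyptax is the least closely related of the three.

Glyptax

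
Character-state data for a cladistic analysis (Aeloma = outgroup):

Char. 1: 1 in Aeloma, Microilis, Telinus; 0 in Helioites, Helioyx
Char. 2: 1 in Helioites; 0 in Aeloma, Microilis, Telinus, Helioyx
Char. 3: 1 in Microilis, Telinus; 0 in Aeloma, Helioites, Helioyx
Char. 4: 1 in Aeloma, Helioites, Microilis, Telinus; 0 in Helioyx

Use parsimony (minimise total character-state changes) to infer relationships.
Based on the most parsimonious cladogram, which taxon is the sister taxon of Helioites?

Character polarity is set by the outgroup: the derived state is whichever differs from the outgroup's state, so for Char. 1, Char. 4 the derived state is '0', and for the remaining characters it is '1'.
Char. 1 (derived state '0') is shared by Helioites and Helioyx — a synapomorphy uniting that clade.
Char. 2: derived state '1' in Helioites only — an autapomorphy, so it tells us nothing about relationships among taxa.
Only Microilis and Telinus show the derived state '1' for Char. 3, supporting them as a clade.
Char. 4: derived state '0' in Helioyx only — an autapomorphy, so it tells us nothing about relationships among taxa.
Most parsimonious ingroup topology: ((Helioites,Helioyx),(Microilis,Telinus)).
Helioites and Helioyx form a cherry on this tree, so they are sister taxa.

Helioyx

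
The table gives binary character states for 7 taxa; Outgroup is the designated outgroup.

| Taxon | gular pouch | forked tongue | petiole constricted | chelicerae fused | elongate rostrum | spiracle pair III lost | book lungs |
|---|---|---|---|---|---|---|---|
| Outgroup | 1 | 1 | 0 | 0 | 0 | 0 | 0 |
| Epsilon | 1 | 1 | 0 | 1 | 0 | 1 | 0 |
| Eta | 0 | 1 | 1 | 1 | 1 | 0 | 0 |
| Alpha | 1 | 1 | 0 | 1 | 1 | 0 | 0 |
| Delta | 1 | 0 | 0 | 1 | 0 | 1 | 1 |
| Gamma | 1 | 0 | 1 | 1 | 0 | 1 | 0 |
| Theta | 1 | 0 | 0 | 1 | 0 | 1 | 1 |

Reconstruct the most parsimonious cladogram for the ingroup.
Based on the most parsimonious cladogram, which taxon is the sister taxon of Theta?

Delta

Character polarity is set by the outgroup: the derived state is whichever differs from the outgroup's state, so for gular pouch, forked tongue the derived state is '0', and for the remaining characters it is '1'.
gular pouch: derived state '0' in Eta only — an autapomorphy, so it tells us nothing about relationships among taxa.
forked tongue (derived state '0') is shared by Delta, Gamma, and Theta — a synapomorphy uniting that clade.
petiole constricted groups Eta and Gamma, which is incompatible with the clades supported by the remaining characters; treating it as convergent (homoplasy) costs fewer steps than any alternative tree.
All ingroup taxa share the derived state '1' for chelicerae fused; it defines the ingroup but does not resolve relationships within it.
Only Alpha and Eta show the derived state '1' for elongate rostrum, supporting them as a clade.
spiracle pair III lost: derived state '1' in Delta, Epsilon, Gamma, and Theta only — synapomorphy for {Delta, Epsilon, Gamma, Theta}.
book lungs (derived state '1') is shared by Delta and Theta — a synapomorphy uniting that clade.
Most parsimonious ingroup topology: ((Epsilon,((Delta,Theta),Gamma)),(Eta,Alpha)).
Theta and Delta form a cherry on this tree, so they are sister taxa.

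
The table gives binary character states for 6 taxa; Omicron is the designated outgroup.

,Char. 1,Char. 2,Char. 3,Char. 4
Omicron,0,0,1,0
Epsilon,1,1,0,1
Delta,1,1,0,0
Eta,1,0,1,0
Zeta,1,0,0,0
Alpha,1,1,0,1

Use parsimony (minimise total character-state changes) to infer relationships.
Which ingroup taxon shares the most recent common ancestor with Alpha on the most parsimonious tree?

Epsilon

Character polarity is set by the outgroup: the derived state is whichever differs from the outgroup's state, so for Char. 3 the derived state is '0', and for the remaining characters it is '1'.
All ingroup taxa share the derived state '1' for Char. 1; it defines the ingroup but does not resolve relationships within it.
Char. 2: derived state '1' in Alpha, Delta, and Epsilon only — synapomorphy for {Alpha, Delta, Epsilon}.
Char. 3 (derived state '0') is shared by Alpha, Delta, Epsilon, and Zeta — a synapomorphy uniting that clade.
Char. 4: derived state '1' in Alpha and Epsilon only — synapomorphy for {Alpha, Epsilon}.
Most parsimonious ingroup topology: ((((Epsilon,Alpha),Delta),Zeta),Eta).
Alpha and Epsilon form a cherry on this tree, so they are sister taxa.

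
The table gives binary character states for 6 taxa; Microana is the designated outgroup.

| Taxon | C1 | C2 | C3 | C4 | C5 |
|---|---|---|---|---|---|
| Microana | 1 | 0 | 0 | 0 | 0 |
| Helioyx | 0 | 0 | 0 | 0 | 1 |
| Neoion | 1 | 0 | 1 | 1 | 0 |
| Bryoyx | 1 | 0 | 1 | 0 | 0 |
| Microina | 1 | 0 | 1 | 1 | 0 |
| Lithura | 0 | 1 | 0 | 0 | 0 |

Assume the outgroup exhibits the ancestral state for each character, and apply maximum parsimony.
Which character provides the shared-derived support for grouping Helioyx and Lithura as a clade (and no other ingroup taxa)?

C1

Character polarity is set by the outgroup: the derived state is whichever differs from the outgroup's state, so for C1 the derived state is '0', and for the remaining characters it is '1'.
Only Helioyx and Lithura show the derived state '0' for C1, supporting them as a clade.
C2: derived state '1' in Lithura only — an autapomorphy, so it tells us nothing about relationships among taxa.
Only Bryoyx, Microina, and Neoion show the derived state '1' for C3, supporting them as a clade.
C4 (derived state '1') is shared by Microina and Neoion — a synapomorphy uniting that clade.
C5: derived state '1' in Helioyx only — an autapomorphy, so it tells us nothing about relationships among taxa.
Most parsimonious ingroup topology: ((Helioyx,Lithura),((Neoion,Microina),Bryoyx)).
The clade {Helioyx, Lithura} is supported by C1: its derived state '0' occurs in exactly those taxa and in no other taxon (including the outgroup).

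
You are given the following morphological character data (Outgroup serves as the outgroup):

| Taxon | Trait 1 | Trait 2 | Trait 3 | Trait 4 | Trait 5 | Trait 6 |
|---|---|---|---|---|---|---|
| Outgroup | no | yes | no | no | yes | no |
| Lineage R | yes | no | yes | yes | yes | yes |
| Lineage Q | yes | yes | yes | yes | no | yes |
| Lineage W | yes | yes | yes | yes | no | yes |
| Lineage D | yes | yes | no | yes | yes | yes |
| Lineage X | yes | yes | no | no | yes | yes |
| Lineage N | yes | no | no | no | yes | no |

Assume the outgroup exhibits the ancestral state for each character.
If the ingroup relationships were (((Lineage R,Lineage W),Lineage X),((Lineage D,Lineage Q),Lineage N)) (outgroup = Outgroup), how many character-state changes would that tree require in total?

11

Map each character onto (((Lineage R,Lineage W),Lineage X),((Lineage D,Lineage Q),Lineage N)) (rooted by Outgroup) and count the minimum state changes it requires (Fitch parsimony):
Trait 1: 1; Trait 2: 2; Trait 3: 2; Trait 4: 2; Trait 5: 2; Trait 6: 2.
Total tree length = 11.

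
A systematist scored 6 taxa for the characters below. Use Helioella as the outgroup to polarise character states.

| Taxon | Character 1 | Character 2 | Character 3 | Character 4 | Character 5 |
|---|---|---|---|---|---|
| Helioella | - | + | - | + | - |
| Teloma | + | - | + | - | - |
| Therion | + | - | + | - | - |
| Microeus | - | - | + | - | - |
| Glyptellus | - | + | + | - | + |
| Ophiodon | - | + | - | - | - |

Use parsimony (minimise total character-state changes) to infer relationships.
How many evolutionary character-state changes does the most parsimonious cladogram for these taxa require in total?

5

Character polarity is set by the outgroup: the derived state is whichever differs from the outgroup's state, so for Character 2, Character 4 the derived state is '-', and for the remaining characters it is '+'.
Only Teloma and Therion show the derived state '+' for Character 1, supporting them as a clade.
Only Microeus, Teloma, and Therion show the derived state '-' for Character 2, supporting them as a clade.
Character 3: derived state '+' in Glyptellus, Microeus, Teloma, and Therion only — synapomorphy for {Glyptellus, Microeus, Teloma, Therion}.
Character 4 (derived state '-') is shared by all ingroup taxa — unites the whole ingroup.
Character 5: derived state '+' in Glyptellus only — an autapomorphy, so it tells us nothing about relationships among taxa.
Most parsimonious ingroup topology: ((((Teloma,Therion),Microeus),Glyptellus),Ophiodon).
Changes per character on this tree: Character 1: 1; Character 2: 1; Character 3: 1; Character 4: 1; Character 5: 1.
Total = 5.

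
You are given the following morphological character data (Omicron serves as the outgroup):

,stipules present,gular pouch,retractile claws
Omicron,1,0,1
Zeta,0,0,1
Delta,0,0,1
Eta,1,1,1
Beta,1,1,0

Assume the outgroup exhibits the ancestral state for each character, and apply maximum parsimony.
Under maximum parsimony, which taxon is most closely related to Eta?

Character polarity is set by the outgroup: the derived state is whichever differs from the outgroup's state, so for stipules present, retractile claws the derived state is '0', and for the remaining characters it is '1'.
stipules present (derived state '0') is shared by Delta and Zeta — a synapomorphy uniting that clade.
gular pouch (derived state '1') is shared by Beta and Eta — a synapomorphy uniting that clade.
retractile claws (derived state '0') is unique to Beta (autapomorphy; uninformative for grouping).
Most parsimonious ingroup topology: ((Zeta,Delta),(Eta,Beta)).
Eta and Beta form a cherry on this tree, so they are sister taxa.

Beta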